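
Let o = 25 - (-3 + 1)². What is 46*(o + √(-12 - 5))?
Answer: 966 + 46*I*√17 ≈ 966.0 + 189.66*I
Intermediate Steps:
o = 21 (o = 25 - 1*(-2)² = 25 - 1*4 = 25 - 4 = 21)
46*(o + √(-12 - 5)) = 46*(21 + √(-12 - 5)) = 46*(21 + √(-17)) = 46*(21 + I*√17) = 966 + 46*I*√17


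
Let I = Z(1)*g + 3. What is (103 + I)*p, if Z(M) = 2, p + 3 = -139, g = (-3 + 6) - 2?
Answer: -15336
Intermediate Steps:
g = 1 (g = 3 - 2 = 1)
p = -142 (p = -3 - 139 = -142)
I = 5 (I = 2*1 + 3 = 2 + 3 = 5)
(103 + I)*p = (103 + 5)*(-142) = 108*(-142) = -15336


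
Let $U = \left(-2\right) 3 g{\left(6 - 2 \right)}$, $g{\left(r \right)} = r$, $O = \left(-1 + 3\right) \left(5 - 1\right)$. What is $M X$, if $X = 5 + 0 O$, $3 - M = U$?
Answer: $135$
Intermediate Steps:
$O = 8$ ($O = 2 \cdot 4 = 8$)
$U = -24$ ($U = \left(-2\right) 3 \left(6 - 2\right) = - 6 \left(6 - 2\right) = \left(-6\right) 4 = -24$)
$M = 27$ ($M = 3 - -24 = 3 + 24 = 27$)
$X = 5$ ($X = 5 + 0 \cdot 8 = 5 + 0 = 5$)
$M X = 27 \cdot 5 = 135$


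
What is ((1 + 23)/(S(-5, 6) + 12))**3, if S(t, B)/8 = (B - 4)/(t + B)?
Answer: 216/343 ≈ 0.62974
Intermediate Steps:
S(t, B) = 8*(-4 + B)/(B + t) (S(t, B) = 8*((B - 4)/(t + B)) = 8*((-4 + B)/(B + t)) = 8*(-4 + B)/(B + t))
((1 + 23)/(S(-5, 6) + 12))**3 = ((1 + 23)/(8*(-4 + 6)/(6 - 5) + 12))**3 = (24/(8*2/1 + 12))**3 = (24/(8*1*2 + 12))**3 = (24/(16 + 12))**3 = (24/28)**3 = (24*(1/28))**3 = (6/7)**3 = 216/343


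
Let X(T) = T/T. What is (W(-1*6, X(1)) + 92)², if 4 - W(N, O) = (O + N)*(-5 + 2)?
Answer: 6561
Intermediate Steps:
X(T) = 1
W(N, O) = 4 + 3*N + 3*O (W(N, O) = 4 - (O + N)*(-5 + 2) = 4 - (N + O)*(-3) = 4 - (-3*N - 3*O) = 4 + (3*N + 3*O) = 4 + 3*N + 3*O)
(W(-1*6, X(1)) + 92)² = ((4 + 3*(-1*6) + 3*1) + 92)² = ((4 + 3*(-6) + 3) + 92)² = ((4 - 18 + 3) + 92)² = (-11 + 92)² = 81² = 6561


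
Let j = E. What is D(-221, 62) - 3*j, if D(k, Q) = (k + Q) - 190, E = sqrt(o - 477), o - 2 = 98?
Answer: -349 - 3*I*sqrt(377) ≈ -349.0 - 58.249*I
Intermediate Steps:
o = 100 (o = 2 + 98 = 100)
E = I*sqrt(377) (E = sqrt(100 - 477) = sqrt(-377) = I*sqrt(377) ≈ 19.417*I)
j = I*sqrt(377) ≈ 19.417*I
D(k, Q) = -190 + Q + k (D(k, Q) = (Q + k) - 190 = -190 + Q + k)
D(-221, 62) - 3*j = (-190 + 62 - 221) - 3*I*sqrt(377) = -349 - 3*I*sqrt(377)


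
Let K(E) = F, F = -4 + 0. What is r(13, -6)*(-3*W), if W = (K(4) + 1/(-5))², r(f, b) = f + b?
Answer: -9261/25 ≈ -370.44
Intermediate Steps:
F = -4
K(E) = -4
r(f, b) = b + f
W = 441/25 (W = (-4 + 1/(-5))² = (-4 - ⅕)² = (-21/5)² = 441/25 ≈ 17.640)
r(13, -6)*(-3*W) = (-6 + 13)*(-3*441/25) = 7*(-1323/25) = -9261/25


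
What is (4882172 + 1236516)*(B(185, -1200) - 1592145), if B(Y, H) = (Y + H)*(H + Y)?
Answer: -3438213160960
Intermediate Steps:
B(Y, H) = (H + Y)**2 (B(Y, H) = (H + Y)*(H + Y) = (H + Y)**2)
(4882172 + 1236516)*(B(185, -1200) - 1592145) = (4882172 + 1236516)*((-1200 + 185)**2 - 1592145) = 6118688*((-1015)**2 - 1592145) = 6118688*(1030225 - 1592145) = 6118688*(-561920) = -3438213160960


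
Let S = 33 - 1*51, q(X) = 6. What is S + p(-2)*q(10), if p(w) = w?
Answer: -30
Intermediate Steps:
S = -18 (S = 33 - 51 = -18)
S + p(-2)*q(10) = -18 - 2*6 = -18 - 12 = -30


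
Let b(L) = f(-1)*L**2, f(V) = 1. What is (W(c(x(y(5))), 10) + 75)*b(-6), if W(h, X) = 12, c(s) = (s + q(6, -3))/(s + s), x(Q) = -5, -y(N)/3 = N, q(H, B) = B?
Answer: 3132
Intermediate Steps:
y(N) = -3*N
c(s) = (-3 + s)/(2*s) (c(s) = (s - 3)/(s + s) = (-3 + s)/((2*s)) = (-3 + s)*(1/(2*s)) = (-3 + s)/(2*s))
b(L) = L**2 (b(L) = 1*L**2 = L**2)
(W(c(x(y(5))), 10) + 75)*b(-6) = (12 + 75)*(-6)**2 = 87*36 = 3132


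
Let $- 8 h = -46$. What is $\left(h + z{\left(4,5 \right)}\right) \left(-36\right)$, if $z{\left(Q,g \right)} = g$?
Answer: $-387$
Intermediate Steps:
$h = \frac{23}{4}$ ($h = \left(- \frac{1}{8}\right) \left(-46\right) = \frac{23}{4} \approx 5.75$)
$\left(h + z{\left(4,5 \right)}\right) \left(-36\right) = \left(\frac{23}{4} + 5\right) \left(-36\right) = \frac{43}{4} \left(-36\right) = -387$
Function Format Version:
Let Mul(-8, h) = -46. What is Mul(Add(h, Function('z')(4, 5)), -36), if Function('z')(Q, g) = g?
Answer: -387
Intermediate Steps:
h = Rational(23, 4) (h = Mul(Rational(-1, 8), -46) = Rational(23, 4) ≈ 5.7500)
Mul(Add(h, Function('z')(4, 5)), -36) = Mul(Add(Rational(23, 4), 5), -36) = Mul(Rational(43, 4), -36) = -387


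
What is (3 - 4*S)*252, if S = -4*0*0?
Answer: 756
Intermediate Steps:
S = 0 (S = 0*0 = 0)
(3 - 4*S)*252 = (3 - 4*0)*252 = (3 + 0)*252 = 3*252 = 756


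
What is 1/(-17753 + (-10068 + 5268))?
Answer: -1/22553 ≈ -4.4340e-5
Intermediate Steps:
1/(-17753 + (-10068 + 5268)) = 1/(-17753 - 4800) = 1/(-22553) = -1/22553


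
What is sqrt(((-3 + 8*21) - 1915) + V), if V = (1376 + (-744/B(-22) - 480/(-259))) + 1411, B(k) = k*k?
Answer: sqrt(8419688291)/2849 ≈ 32.207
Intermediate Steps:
B(k) = k**2
V = 87351699/31339 (V = (1376 + (-744/((-22)**2) - 480/(-259))) + 1411 = (1376 + (-744/484 - 480*(-1/259))) + 1411 = (1376 + (-744*1/484 + 480/259)) + 1411 = (1376 + (-186/121 + 480/259)) + 1411 = (1376 + 9906/31339) + 1411 = 43132370/31339 + 1411 = 87351699/31339 ≈ 2787.3)
sqrt(((-3 + 8*21) - 1915) + V) = sqrt(((-3 + 8*21) - 1915) + 87351699/31339) = sqrt(((-3 + 168) - 1915) + 87351699/31339) = sqrt((165 - 1915) + 87351699/31339) = sqrt(-1750 + 87351699/31339) = sqrt(32508449/31339) = sqrt(8419688291)/2849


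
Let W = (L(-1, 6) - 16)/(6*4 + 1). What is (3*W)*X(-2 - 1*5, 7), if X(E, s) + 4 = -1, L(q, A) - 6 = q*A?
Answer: 48/5 ≈ 9.6000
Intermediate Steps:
L(q, A) = 6 + A*q (L(q, A) = 6 + q*A = 6 + A*q)
X(E, s) = -5 (X(E, s) = -4 - 1 = -5)
W = -16/25 (W = ((6 + 6*(-1)) - 16)/(6*4 + 1) = ((6 - 6) - 16)/(24 + 1) = (0 - 16)/25 = -16*1/25 = -16/25 ≈ -0.64000)
(3*W)*X(-2 - 1*5, 7) = (3*(-16/25))*(-5) = -48/25*(-5) = 48/5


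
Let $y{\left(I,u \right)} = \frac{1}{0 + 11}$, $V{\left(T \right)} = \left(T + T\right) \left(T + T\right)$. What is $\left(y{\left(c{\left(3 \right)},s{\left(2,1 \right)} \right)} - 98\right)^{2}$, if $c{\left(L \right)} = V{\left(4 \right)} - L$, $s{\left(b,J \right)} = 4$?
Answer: $\frac{1159929}{121} \approx 9586.2$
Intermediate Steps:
$V{\left(T \right)} = 4 T^{2}$ ($V{\left(T \right)} = 2 T 2 T = 4 T^{2}$)
$c{\left(L \right)} = 64 - L$ ($c{\left(L \right)} = 4 \cdot 4^{2} - L = 4 \cdot 16 - L = 64 - L$)
$y{\left(I,u \right)} = \frac{1}{11}$
$\left(y{\left(c{\left(3 \right)},s{\left(2,1 \right)} \right)} - 98\right)^{2} = \left(\frac{1}{11} - 98\right)^{2} = \left(- \frac{1077}{11}\right)^{2} = \frac{1159929}{121}$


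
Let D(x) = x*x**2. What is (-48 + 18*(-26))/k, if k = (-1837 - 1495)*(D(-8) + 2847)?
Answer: 129/1945055 ≈ 6.6322e-5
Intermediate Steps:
D(x) = x**3
k = -7780220 (k = (-1837 - 1495)*((-8)**3 + 2847) = -3332*(-512 + 2847) = -3332*2335 = -7780220)
(-48 + 18*(-26))/k = (-48 + 18*(-26))/(-7780220) = (-48 - 468)*(-1/7780220) = -516*(-1/7780220) = 129/1945055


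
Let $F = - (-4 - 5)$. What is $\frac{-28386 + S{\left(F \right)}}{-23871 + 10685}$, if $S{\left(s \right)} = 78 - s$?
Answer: $\frac{28317}{13186} \approx 2.1475$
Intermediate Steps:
$F = 9$ ($F = \left(-1\right) \left(-9\right) = 9$)
$\frac{-28386 + S{\left(F \right)}}{-23871 + 10685} = \frac{-28386 + \left(78 - 9\right)}{-23871 + 10685} = \frac{-28386 + \left(78 - 9\right)}{-13186} = \left(-28386 + 69\right) \left(- \frac{1}{13186}\right) = \left(-28317\right) \left(- \frac{1}{13186}\right) = \frac{28317}{13186}$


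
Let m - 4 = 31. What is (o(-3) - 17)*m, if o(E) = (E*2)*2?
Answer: -1015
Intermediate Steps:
m = 35 (m = 4 + 31 = 35)
o(E) = 4*E (o(E) = (2*E)*2 = 4*E)
(o(-3) - 17)*m = (4*(-3) - 17)*35 = (-12 - 17)*35 = -29*35 = -1015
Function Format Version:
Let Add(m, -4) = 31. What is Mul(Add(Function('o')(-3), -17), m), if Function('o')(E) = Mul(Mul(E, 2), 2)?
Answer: -1015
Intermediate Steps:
m = 35 (m = Add(4, 31) = 35)
Function('o')(E) = Mul(4, E) (Function('o')(E) = Mul(Mul(2, E), 2) = Mul(4, E))
Mul(Add(Function('o')(-3), -17), m) = Mul(Add(Mul(4, -3), -17), 35) = Mul(Add(-12, -17), 35) = Mul(-29, 35) = -1015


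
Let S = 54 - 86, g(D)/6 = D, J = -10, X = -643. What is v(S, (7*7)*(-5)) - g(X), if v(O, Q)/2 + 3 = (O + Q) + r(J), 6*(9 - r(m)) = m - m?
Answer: 3316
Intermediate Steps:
r(m) = 9 (r(m) = 9 - (m - m)/6 = 9 - ⅙*0 = 9 + 0 = 9)
g(D) = 6*D
S = -32
v(O, Q) = 12 + 2*O + 2*Q (v(O, Q) = -6 + 2*((O + Q) + 9) = -6 + 2*(9 + O + Q) = -6 + (18 + 2*O + 2*Q) = 12 + 2*O + 2*Q)
v(S, (7*7)*(-5)) - g(X) = (12 + 2*(-32) + 2*((7*7)*(-5))) - 6*(-643) = (12 - 64 + 2*(49*(-5))) - 1*(-3858) = (12 - 64 + 2*(-245)) + 3858 = (12 - 64 - 490) + 3858 = -542 + 3858 = 3316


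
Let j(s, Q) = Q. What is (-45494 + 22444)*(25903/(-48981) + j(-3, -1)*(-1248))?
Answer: -1408409974250/48981 ≈ -2.8754e+7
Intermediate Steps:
(-45494 + 22444)*(25903/(-48981) + j(-3, -1)*(-1248)) = (-45494 + 22444)*(25903/(-48981) - 1*(-1248)) = -23050*(25903*(-1/48981) + 1248) = -23050*(-25903/48981 + 1248) = -23050*61102385/48981 = -1408409974250/48981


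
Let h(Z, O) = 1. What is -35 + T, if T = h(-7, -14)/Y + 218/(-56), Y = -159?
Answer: -173179/4452 ≈ -38.899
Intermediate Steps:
T = -17359/4452 (T = 1/(-159) + 218/(-56) = 1*(-1/159) + 218*(-1/56) = -1/159 - 109/28 = -17359/4452 ≈ -3.8991)
-35 + T = -35 - 17359/4452 = -173179/4452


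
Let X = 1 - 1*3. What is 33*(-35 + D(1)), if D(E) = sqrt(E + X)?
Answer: -1155 + 33*I ≈ -1155.0 + 33.0*I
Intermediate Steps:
X = -2 (X = 1 - 3 = -2)
D(E) = sqrt(-2 + E) (D(E) = sqrt(E - 2) = sqrt(-2 + E))
33*(-35 + D(1)) = 33*(-35 + sqrt(-2 + 1)) = 33*(-35 + sqrt(-1)) = 33*(-35 + I) = -1155 + 33*I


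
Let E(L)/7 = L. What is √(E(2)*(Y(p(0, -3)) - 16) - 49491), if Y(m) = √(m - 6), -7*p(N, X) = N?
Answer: √(-49715 + 14*I*√6) ≈ 0.0769 + 222.97*I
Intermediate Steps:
p(N, X) = -N/7
E(L) = 7*L
Y(m) = √(-6 + m)
√(E(2)*(Y(p(0, -3)) - 16) - 49491) = √((7*2)*(√(-6 - ⅐*0) - 16) - 49491) = √(14*(√(-6 + 0) - 16) - 49491) = √(14*(√(-6) - 16) - 49491) = √(14*(I*√6 - 16) - 49491) = √(14*(-16 + I*√6) - 49491) = √((-224 + 14*I*√6) - 49491) = √(-49715 + 14*I*√6)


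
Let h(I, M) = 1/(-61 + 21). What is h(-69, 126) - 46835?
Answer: -1873401/40 ≈ -46835.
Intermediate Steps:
h(I, M) = -1/40 (h(I, M) = 1/(-40) = -1/40)
h(-69, 126) - 46835 = -1/40 - 46835 = -1873401/40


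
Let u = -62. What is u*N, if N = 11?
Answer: -682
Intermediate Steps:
u*N = -62*11 = -682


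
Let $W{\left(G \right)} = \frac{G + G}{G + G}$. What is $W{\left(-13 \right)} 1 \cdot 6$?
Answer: $6$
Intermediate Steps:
$W{\left(G \right)} = 1$ ($W{\left(G \right)} = \frac{2 G}{2 G} = 2 G \frac{1}{2 G} = 1$)
$W{\left(-13 \right)} 1 \cdot 6 = 1 \cdot 1 \cdot 6 = 1 \cdot 6 = 6$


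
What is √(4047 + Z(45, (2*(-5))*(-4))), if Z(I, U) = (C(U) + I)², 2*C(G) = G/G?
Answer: √24469/2 ≈ 78.213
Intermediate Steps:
C(G) = ½ (C(G) = (G/G)/2 = (½)*1 = ½)
Z(I, U) = (½ + I)²
√(4047 + Z(45, (2*(-5))*(-4))) = √(4047 + (1 + 2*45)²/4) = √(4047 + (1 + 90)²/4) = √(4047 + (¼)*91²) = √(4047 + (¼)*8281) = √(4047 + 8281/4) = √(24469/4) = √24469/2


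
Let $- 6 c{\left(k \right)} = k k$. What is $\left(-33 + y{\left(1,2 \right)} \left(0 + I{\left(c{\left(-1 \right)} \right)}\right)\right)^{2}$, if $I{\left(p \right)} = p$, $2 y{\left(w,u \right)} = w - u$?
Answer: $\frac{156025}{144} \approx 1083.5$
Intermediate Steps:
$c{\left(k \right)} = - \frac{k^{2}}{6}$ ($c{\left(k \right)} = - \frac{k k}{6} = - \frac{k^{2}}{6}$)
$y{\left(w,u \right)} = \frac{w}{2} - \frac{u}{2}$ ($y{\left(w,u \right)} = \frac{w - u}{2} = \frac{w}{2} - \frac{u}{2}$)
$\left(-33 + y{\left(1,2 \right)} \left(0 + I{\left(c{\left(-1 \right)} \right)}\right)\right)^{2} = \left(-33 + \left(\frac{1}{2} \cdot 1 - 1\right) \left(0 - \frac{\left(-1\right)^{2}}{6}\right)\right)^{2} = \left(-33 + \left(\frac{1}{2} - 1\right) \left(0 - \frac{1}{6}\right)\right)^{2} = \left(-33 - \frac{0 - \frac{1}{6}}{2}\right)^{2} = \left(-33 - - \frac{1}{12}\right)^{2} = \left(-33 + \frac{1}{12}\right)^{2} = \left(- \frac{395}{12}\right)^{2} = \frac{156025}{144}$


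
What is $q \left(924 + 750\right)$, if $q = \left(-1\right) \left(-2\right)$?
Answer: $3348$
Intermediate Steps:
$q = 2$
$q \left(924 + 750\right) = 2 \left(924 + 750\right) = 2 \cdot 1674 = 3348$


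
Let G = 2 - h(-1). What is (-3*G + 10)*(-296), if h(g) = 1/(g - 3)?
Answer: -962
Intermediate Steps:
h(g) = 1/(-3 + g)
G = 9/4 (G = 2 - 1/(-3 - 1) = 2 - 1/(-4) = 2 - 1*(-1/4) = 2 + 1/4 = 9/4 ≈ 2.2500)
(-3*G + 10)*(-296) = (-3*9/4 + 10)*(-296) = (-27/4 + 10)*(-296) = (13/4)*(-296) = -962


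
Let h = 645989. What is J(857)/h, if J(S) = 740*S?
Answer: 634180/645989 ≈ 0.98172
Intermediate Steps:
J(857)/h = (740*857)/645989 = 634180*(1/645989) = 634180/645989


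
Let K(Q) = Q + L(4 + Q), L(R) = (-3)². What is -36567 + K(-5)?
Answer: -36563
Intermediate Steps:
L(R) = 9
K(Q) = 9 + Q (K(Q) = Q + 9 = 9 + Q)
-36567 + K(-5) = -36567 + (9 - 5) = -36567 + 4 = -36563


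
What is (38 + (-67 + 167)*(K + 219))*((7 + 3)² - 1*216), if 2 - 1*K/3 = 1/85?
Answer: -44437976/17 ≈ -2.6140e+6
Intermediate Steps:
K = 507/85 (K = 6 - 3/85 = 507/85 ≈ 5.9647)
(38 + (-67 + 167)*(K + 219))*((7 + 3)² - 1*216) = (38 + (-67 + 167)*(507/85 + 219))*((7 + 3)² - 1*216) = (38 + 100*(19122/85))*(10² - 216) = (38 + 382440/17)*(100 - 216) = (383086/17)*(-116) = -44437976/17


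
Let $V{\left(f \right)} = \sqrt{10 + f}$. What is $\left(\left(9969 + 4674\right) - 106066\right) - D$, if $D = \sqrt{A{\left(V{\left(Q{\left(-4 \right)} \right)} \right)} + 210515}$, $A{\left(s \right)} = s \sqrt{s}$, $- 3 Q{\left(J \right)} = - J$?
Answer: $-91423 - \frac{\sqrt{1894635 + 3 \sqrt[4]{3} \cdot 26^{\frac{3}{4}}}}{3} \approx -91882.0$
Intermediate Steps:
$Q{\left(J \right)} = \frac{J}{3}$ ($Q{\left(J \right)} = - \frac{\left(-1\right) J}{3} = \frac{J}{3}$)
$A{\left(s \right)} = s^{\frac{3}{2}}$
$D = \sqrt{210515 + \frac{\sqrt[4]{3} \cdot 26^{\frac{3}{4}}}{3}}$ ($D = \sqrt{\left(\sqrt{10 + \frac{1}{3} \left(-4\right)}\right)^{\frac{3}{2}} + 210515} = \sqrt{\left(\sqrt{10 - \frac{4}{3}}\right)^{\frac{3}{2}} + 210515} = \sqrt{\left(\sqrt{\frac{26}{3}}\right)^{\frac{3}{2}} + 210515} = \sqrt{\left(\frac{\sqrt{78}}{3}\right)^{\frac{3}{2}} + 210515} = \sqrt{\frac{\sqrt[4]{3} \cdot 26^{\frac{3}{4}}}{3} + 210515} = \sqrt{210515 + \frac{\sqrt[4]{3} \cdot 26^{\frac{3}{4}}}{3}} \approx 458.82$)
$\left(\left(9969 + 4674\right) - 106066\right) - D = \left(\left(9969 + 4674\right) - 106066\right) - \frac{\sqrt{1894635 + 3 \sqrt[4]{3} \cdot 26^{\frac{3}{4}}}}{3} = \left(14643 - 106066\right) - \frac{\sqrt{1894635 + 3 \sqrt[4]{3} \cdot 26^{\frac{3}{4}}}}{3} = -91423 - \frac{\sqrt{1894635 + 3 \sqrt[4]{3} \cdot 26^{\frac{3}{4}}}}{3}$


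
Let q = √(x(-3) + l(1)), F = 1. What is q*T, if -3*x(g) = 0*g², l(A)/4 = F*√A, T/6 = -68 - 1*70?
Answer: -1656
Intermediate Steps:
T = -828 (T = 6*(-68 - 1*70) = 6*(-68 - 70) = 6*(-138) = -828)
l(A) = 4*√A (l(A) = 4*(1*√A) = 4*√A)
x(g) = 0 (x(g) = -0*g² = -⅓*0 = 0)
q = 2 (q = √(0 + 4*√1) = √(0 + 4*1) = √(0 + 4) = √4 = 2)
q*T = 2*(-828) = -1656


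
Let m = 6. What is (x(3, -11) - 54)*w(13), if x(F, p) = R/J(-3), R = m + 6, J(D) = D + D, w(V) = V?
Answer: -728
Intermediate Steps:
J(D) = 2*D
R = 12 (R = 6 + 6 = 12)
x(F, p) = -2 (x(F, p) = 12/((2*(-3))) = 12/(-6) = 12*(-1/6) = -2)
(x(3, -11) - 54)*w(13) = (-2 - 54)*13 = -56*13 = -728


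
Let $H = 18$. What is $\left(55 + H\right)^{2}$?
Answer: $5329$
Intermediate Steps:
$\left(55 + H\right)^{2} = \left(55 + 18\right)^{2} = 73^{2} = 5329$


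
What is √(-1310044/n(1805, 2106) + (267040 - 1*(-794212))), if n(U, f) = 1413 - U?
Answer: √208660414/14 ≈ 1031.8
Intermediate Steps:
√(-1310044/n(1805, 2106) + (267040 - 1*(-794212))) = √(-1310044/(1413 - 1*1805) + (267040 - 1*(-794212))) = √(-1310044/(1413 - 1805) + (267040 + 794212)) = √(-1310044/(-392) + 1061252) = √(-1310044*(-1/392) + 1061252) = √(327511/98 + 1061252) = √(104330207/98) = √208660414/14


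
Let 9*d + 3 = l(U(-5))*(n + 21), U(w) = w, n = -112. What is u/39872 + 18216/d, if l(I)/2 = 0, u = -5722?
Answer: -1089465389/19936 ≈ -54648.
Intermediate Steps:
l(I) = 0 (l(I) = 2*0 = 0)
d = -1/3 (d = -1/3 + (0*(-112 + 21))/9 = -1/3 + (0*(-91))/9 = -1/3 + (1/9)*0 = -1/3 + 0 = -1/3 ≈ -0.33333)
u/39872 + 18216/d = -5722/39872 + 18216/(-1/3) = -5722*1/39872 + 18216*(-3) = -2861/19936 - 54648 = -1089465389/19936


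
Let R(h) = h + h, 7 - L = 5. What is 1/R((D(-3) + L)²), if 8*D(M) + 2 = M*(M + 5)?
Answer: ½ ≈ 0.50000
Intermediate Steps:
D(M) = -¼ + M*(5 + M)/8 (D(M) = -¼ + (M*(M + 5))/8 = -¼ + (M*(5 + M))/8 = -¼ + M*(5 + M)/8)
L = 2 (L = 7 - 1*5 = 7 - 5 = 2)
R(h) = 2*h
1/R((D(-3) + L)²) = 1/(2*((-¼ + (⅛)*(-3)² + (5/8)*(-3)) + 2)²) = 1/(2*((-¼ + (⅛)*9 - 15/8) + 2)²) = 1/(2*((-¼ + 9/8 - 15/8) + 2)²) = 1/(2*(-1 + 2)²) = 1/(2*1²) = 1/(2*1) = 1/2 = ½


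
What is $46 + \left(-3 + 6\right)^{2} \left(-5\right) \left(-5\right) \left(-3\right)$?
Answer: $-629$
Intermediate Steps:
$46 + \left(-3 + 6\right)^{2} \left(-5\right) \left(-5\right) \left(-3\right) = 46 + 3^{2} \cdot 25 \left(-3\right) = 46 + 9 \left(-75\right) = 46 - 675 = -629$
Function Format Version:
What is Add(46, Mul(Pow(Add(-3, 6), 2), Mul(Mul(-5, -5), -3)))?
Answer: -629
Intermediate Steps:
Add(46, Mul(Pow(Add(-3, 6), 2), Mul(Mul(-5, -5), -3))) = Add(46, Mul(Pow(3, 2), Mul(25, -3))) = Add(46, Mul(9, -75)) = Add(46, -675) = -629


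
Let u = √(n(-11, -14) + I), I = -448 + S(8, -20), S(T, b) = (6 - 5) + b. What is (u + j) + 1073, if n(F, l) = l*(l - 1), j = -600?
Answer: 473 + I*√257 ≈ 473.0 + 16.031*I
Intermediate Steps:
S(T, b) = 1 + b
n(F, l) = l*(-1 + l)
I = -467 (I = -448 + (1 - 20) = -448 - 19 = -467)
u = I*√257 (u = √(-14*(-1 - 14) - 467) = √(-14*(-15) - 467) = √(210 - 467) = √(-257) = I*√257 ≈ 16.031*I)
(u + j) + 1073 = (I*√257 - 600) + 1073 = (-600 + I*√257) + 1073 = 473 + I*√257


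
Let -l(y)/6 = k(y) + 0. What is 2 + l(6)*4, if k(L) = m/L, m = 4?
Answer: -14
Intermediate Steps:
k(L) = 4/L
l(y) = -24/y (l(y) = -6*(4/y + 0) = -24/y)
2 + l(6)*4 = 2 - 24/6*4 = 2 - 24*1/6*4 = 2 - 4*4 = 2 - 16 = -14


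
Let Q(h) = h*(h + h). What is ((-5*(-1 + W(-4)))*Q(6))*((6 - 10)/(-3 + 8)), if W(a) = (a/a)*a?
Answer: -1440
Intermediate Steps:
W(a) = a (W(a) = 1*a = a)
Q(h) = 2*h² (Q(h) = h*(2*h) = 2*h²)
((-5*(-1 + W(-4)))*Q(6))*((6 - 10)/(-3 + 8)) = ((-5*(-1 - 4))*(2*6²))*((6 - 10)/(-3 + 8)) = ((-5*(-5))*(2*36))*(-4/5) = (25*72)*(-4*⅕) = 1800*(-⅘) = -1440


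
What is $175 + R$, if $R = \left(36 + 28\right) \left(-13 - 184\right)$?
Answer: $-12433$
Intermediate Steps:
$R = -12608$ ($R = 64 \left(-197\right) = -12608$)
$175 + R = 175 - 12608 = -12433$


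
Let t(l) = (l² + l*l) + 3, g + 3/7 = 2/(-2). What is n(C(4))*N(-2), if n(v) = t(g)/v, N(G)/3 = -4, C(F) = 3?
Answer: -1388/49 ≈ -28.327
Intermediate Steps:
g = -10/7 (g = -3/7 + 2/(-2) = -3/7 + 2*(-½) = -3/7 - 1 = -10/7 ≈ -1.4286)
N(G) = -12 (N(G) = 3*(-4) = -12)
t(l) = 3 + 2*l² (t(l) = (l² + l²) + 3 = 2*l² + 3 = 3 + 2*l²)
n(v) = 347/(49*v) (n(v) = (3 + 2*(-10/7)²)/v = (3 + 2*(100/49))/v = (3 + 200/49)/v = 347/(49*v))
n(C(4))*N(-2) = ((347/49)/3)*(-12) = ((347/49)*(⅓))*(-12) = (347/147)*(-12) = -1388/49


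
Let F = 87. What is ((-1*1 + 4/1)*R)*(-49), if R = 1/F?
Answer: -49/29 ≈ -1.6897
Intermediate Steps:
R = 1/87 ≈ 0.011494
((-1*1 + 4/1)*R)*(-49) = ((-1*1 + 4/1)*(1/87))*(-49) = ((-1 + 4*1)*(1/87))*(-49) = ((-1 + 4)*(1/87))*(-49) = (3*(1/87))*(-49) = (1/29)*(-49) = -49/29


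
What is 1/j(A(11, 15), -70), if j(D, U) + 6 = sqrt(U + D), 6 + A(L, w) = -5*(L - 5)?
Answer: -3/71 - I*sqrt(106)/142 ≈ -0.042253 - 0.072504*I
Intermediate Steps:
A(L, w) = 19 - 5*L (A(L, w) = -6 - 5*(L - 5) = -6 - 5*(-5 + L) = -6 + (25 - 5*L) = 19 - 5*L)
j(D, U) = -6 + sqrt(D + U) (j(D, U) = -6 + sqrt(U + D) = -6 + sqrt(D + U))
1/j(A(11, 15), -70) = 1/(-6 + sqrt((19 - 5*11) - 70)) = 1/(-6 + sqrt((19 - 55) - 70)) = 1/(-6 + sqrt(-36 - 70)) = 1/(-6 + sqrt(-106)) = 1/(-6 + I*sqrt(106))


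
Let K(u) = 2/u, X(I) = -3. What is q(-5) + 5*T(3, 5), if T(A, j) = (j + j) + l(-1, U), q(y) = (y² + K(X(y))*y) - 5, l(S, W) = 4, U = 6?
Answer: 280/3 ≈ 93.333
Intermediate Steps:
q(y) = -5 + y² - 2*y/3 (q(y) = (y² + (2/(-3))*y) - 5 = (y² + (2*(-⅓))*y) - 5 = (y² - 2*y/3) - 5 = -5 + y² - 2*y/3)
T(A, j) = 4 + 2*j (T(A, j) = (j + j) + 4 = 2*j + 4 = 4 + 2*j)
q(-5) + 5*T(3, 5) = (-5 + (-5)² - ⅔*(-5)) + 5*(4 + 2*5) = (-5 + 25 + 10/3) + 5*(4 + 10) = 70/3 + 5*14 = 70/3 + 70 = 280/3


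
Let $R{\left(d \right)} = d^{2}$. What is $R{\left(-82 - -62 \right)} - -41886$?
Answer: $42286$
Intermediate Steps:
$R{\left(-82 - -62 \right)} - -41886 = \left(-82 - -62\right)^{2} - -41886 = \left(-82 + 62\right)^{2} + 41886 = \left(-20\right)^{2} + 41886 = 400 + 41886 = 42286$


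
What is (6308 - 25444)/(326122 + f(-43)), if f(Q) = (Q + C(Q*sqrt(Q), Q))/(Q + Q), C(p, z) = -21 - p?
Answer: -46156105022976/786609303540643 - 70764928*I*sqrt(43)/786609303540643 ≈ -0.058677 - 5.8992e-7*I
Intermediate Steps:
f(Q) = (-21 + Q - Q**(3/2))/(2*Q) (f(Q) = (Q + (-21 - Q*sqrt(Q)))/(Q + Q) = (Q + (-21 - Q**(3/2)))/((2*Q)) = (-21 + Q - Q**(3/2))*(1/(2*Q)) = (-21 + Q - Q**(3/2))/(2*Q))
(6308 - 25444)/(326122 + f(-43)) = (6308 - 25444)/(326122 + (1/2)*(-21 - 43 - (-43)**(3/2))/(-43)) = -19136/(326122 + (1/2)*(-1/43)*(-21 - 43 - (-43)*I*sqrt(43))) = -19136/(326122 + (1/2)*(-1/43)*(-21 - 43 + 43*I*sqrt(43))) = -19136/(326122 + (1/2)*(-1/43)*(-64 + 43*I*sqrt(43))) = -19136/(326122 + (32/43 - I*sqrt(43)/2)) = -19136/(14023278/43 - I*sqrt(43)/2)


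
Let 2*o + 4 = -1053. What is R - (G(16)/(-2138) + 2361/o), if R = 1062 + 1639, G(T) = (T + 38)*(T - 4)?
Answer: 3057339319/1129933 ≈ 2705.8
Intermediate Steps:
o = -1057/2 (o = -2 + (1/2)*(-1053) = -2 - 1053/2 = -1057/2 ≈ -528.50)
G(T) = (-4 + T)*(38 + T) (G(T) = (38 + T)*(-4 + T) = (-4 + T)*(38 + T))
R = 2701
R - (G(16)/(-2138) + 2361/o) = 2701 - ((-152 + 16**2 + 34*16)/(-2138) + 2361/(-1057/2)) = 2701 - ((-152 + 256 + 544)*(-1/2138) + 2361*(-2/1057)) = 2701 - (648*(-1/2138) - 4722/1057) = 2701 - (-324/1069 - 4722/1057) = 2701 - 1*(-5390286/1129933) = 2701 + 5390286/1129933 = 3057339319/1129933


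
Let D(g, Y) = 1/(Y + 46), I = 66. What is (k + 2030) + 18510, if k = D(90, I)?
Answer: 2300481/112 ≈ 20540.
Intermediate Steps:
D(g, Y) = 1/(46 + Y)
k = 1/112 (k = 1/(46 + 66) = 1/112 ≈ 0.0089286)
(k + 2030) + 18510 = (1/112 + 2030) + 18510 = 227361/112 + 18510 = 2300481/112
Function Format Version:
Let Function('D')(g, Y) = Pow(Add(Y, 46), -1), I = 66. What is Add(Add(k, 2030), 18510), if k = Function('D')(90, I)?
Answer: Rational(2300481, 112) ≈ 20540.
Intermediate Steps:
Function('D')(g, Y) = Pow(Add(46, Y), -1)
k = Rational(1, 112) (k = Pow(Add(46, 66), -1) = Pow(112, -1) = Rational(1, 112) ≈ 0.0089286)
Add(Add(k, 2030), 18510) = Add(Add(Rational(1, 112), 2030), 18510) = Add(Rational(227361, 112), 18510) = Rational(2300481, 112)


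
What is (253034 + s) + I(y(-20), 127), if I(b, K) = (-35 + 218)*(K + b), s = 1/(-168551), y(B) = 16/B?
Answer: 232708758288/842755 ≈ 2.7613e+5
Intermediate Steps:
s = -1/168551 ≈ -5.9329e-6
I(b, K) = 183*K + 183*b (I(b, K) = 183*(K + b) = 183*K + 183*b)
(253034 + s) + I(y(-20), 127) = (253034 - 1/168551) + (183*127 + 183*(16/(-20))) = 42649133733/168551 + (23241 + 183*(16*(-1/20))) = 42649133733/168551 + (23241 + 183*(-4/5)) = 42649133733/168551 + (23241 - 732/5) = 42649133733/168551 + 115473/5 = 232708758288/842755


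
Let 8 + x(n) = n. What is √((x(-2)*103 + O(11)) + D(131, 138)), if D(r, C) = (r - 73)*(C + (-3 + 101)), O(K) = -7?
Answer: √12651 ≈ 112.48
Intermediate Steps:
D(r, C) = (-73 + r)*(98 + C) (D(r, C) = (-73 + r)*(C + 98) = (-73 + r)*(98 + C))
x(n) = -8 + n
√((x(-2)*103 + O(11)) + D(131, 138)) = √(((-8 - 2)*103 - 7) + (-7154 - 73*138 + 98*131 + 138*131)) = √((-10*103 - 7) + (-7154 - 10074 + 12838 + 18078)) = √((-1030 - 7) + 13688) = √(-1037 + 13688) = √12651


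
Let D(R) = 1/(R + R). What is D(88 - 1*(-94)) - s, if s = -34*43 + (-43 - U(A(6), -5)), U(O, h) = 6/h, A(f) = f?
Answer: 2736921/1820 ≈ 1503.8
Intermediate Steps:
D(R) = 1/(2*R)
s = -7519/5 (s = -34*43 + (-43 - 6/(-5)) = -1462 + (-43 - 6*(-1)/5) = -1462 + (-43 - 1*(-6/5)) = -1462 + (-43 + 6/5) = -1462 - 209/5 = -7519/5 ≈ -1503.8)
D(88 - 1*(-94)) - s = 1/(2*(88 - 1*(-94))) - 1*(-7519/5) = 1/(2*(88 + 94)) + 7519/5 = (1/2)/182 + 7519/5 = (1/2)*(1/182) + 7519/5 = 1/364 + 7519/5 = 2736921/1820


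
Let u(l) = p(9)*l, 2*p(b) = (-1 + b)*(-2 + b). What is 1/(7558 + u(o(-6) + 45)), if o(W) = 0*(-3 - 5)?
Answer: 1/8818 ≈ 0.00011340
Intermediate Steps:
p(b) = (-1 + b)*(-2 + b)/2 (p(b) = ((-1 + b)*(-2 + b))/2 = (-1 + b)*(-2 + b)/2)
o(W) = 0 (o(W) = 0*(-8) = 0)
u(l) = 28*l (u(l) = (1 + (1/2)*9**2 - 3/2*9)*l = (1 + (1/2)*81 - 27/2)*l = (1 + 81/2 - 27/2)*l = 28*l)
1/(7558 + u(o(-6) + 45)) = 1/(7558 + 28*(0 + 45)) = 1/(7558 + 28*45) = 1/(7558 + 1260) = 1/8818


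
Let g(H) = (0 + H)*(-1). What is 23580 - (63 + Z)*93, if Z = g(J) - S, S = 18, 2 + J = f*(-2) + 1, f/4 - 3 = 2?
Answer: 15582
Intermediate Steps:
f = 20 (f = 12 + 4*2 = 12 + 8 = 20)
J = -41 (J = -2 + (20*(-2) + 1) = -2 + (-40 + 1) = -2 - 39 = -41)
g(H) = -H (g(H) = H*(-1) = -H)
Z = 23 (Z = -1*(-41) - 1*18 = 41 - 18 = 23)
23580 - (63 + Z)*93 = 23580 - (63 + 23)*93 = 23580 - 86*93 = 23580 - 1*7998 = 23580 - 7998 = 15582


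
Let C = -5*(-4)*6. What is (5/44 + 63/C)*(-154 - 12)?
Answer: -23323/220 ≈ -106.01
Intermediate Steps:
C = 120 (C = 20*6 = 120)
(5/44 + 63/C)*(-154 - 12) = (5/44 + 63/120)*(-154 - 12) = (5*(1/44) + 63*(1/120))*(-166) = (5/44 + 21/40)*(-166) = (281/440)*(-166) = -23323/220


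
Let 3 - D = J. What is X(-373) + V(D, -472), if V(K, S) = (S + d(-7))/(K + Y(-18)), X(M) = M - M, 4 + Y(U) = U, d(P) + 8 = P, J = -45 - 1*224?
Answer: -487/250 ≈ -1.9480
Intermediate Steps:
J = -269 (J = -45 - 224 = -269)
D = 272 (D = 3 - 1*(-269) = 3 + 269 = 272)
d(P) = -8 + P
Y(U) = -4 + U
X(M) = 0
V(K, S) = (-15 + S)/(-22 + K) (V(K, S) = (S + (-8 - 7))/(K + (-4 - 18)) = (S - 15)/(K - 22) = (-15 + S)/(-22 + K))
X(-373) + V(D, -472) = 0 + (-15 - 472)/(-22 + 272) = 0 - 487/250 = -487/250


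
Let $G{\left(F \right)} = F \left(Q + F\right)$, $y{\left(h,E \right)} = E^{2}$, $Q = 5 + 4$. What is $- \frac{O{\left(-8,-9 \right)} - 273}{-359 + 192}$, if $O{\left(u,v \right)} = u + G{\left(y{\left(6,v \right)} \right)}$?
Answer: $\frac{7009}{167} \approx 41.97$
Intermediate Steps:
$Q = 9$
$G{\left(F \right)} = F \left(9 + F\right)$
$O{\left(u,v \right)} = u + v^{2} \left(9 + v^{2}\right)$
$- \frac{O{\left(-8,-9 \right)} - 273}{-359 + 192} = - \frac{\left(-8 + \left(-9\right)^{2} \left(9 + \left(-9\right)^{2}\right)\right) - 273}{-359 + 192} = - \frac{\left(-8 + 81 \left(9 + 81\right)\right) - 273}{-167} = - \frac{\left(\left(-8 + 81 \cdot 90\right) - 273\right) \left(-1\right)}{167} = - \frac{\left(\left(-8 + 7290\right) - 273\right) \left(-1\right)}{167} = - \frac{\left(7282 - 273\right) \left(-1\right)}{167} = - \frac{7009 \left(-1\right)}{167} = \left(-1\right) \left(- \frac{7009}{167}\right) = \frac{7009}{167}$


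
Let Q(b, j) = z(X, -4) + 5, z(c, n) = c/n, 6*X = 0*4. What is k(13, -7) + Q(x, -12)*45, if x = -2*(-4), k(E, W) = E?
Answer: 238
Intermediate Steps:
X = 0 (X = (0*4)/6 = (1/6)*0 = 0)
x = 8
Q(b, j) = 5 (Q(b, j) = 0/(-4) + 5 = 0*(-1/4) + 5 = 0 + 5 = 5)
k(13, -7) + Q(x, -12)*45 = 13 + 5*45 = 13 + 225 = 238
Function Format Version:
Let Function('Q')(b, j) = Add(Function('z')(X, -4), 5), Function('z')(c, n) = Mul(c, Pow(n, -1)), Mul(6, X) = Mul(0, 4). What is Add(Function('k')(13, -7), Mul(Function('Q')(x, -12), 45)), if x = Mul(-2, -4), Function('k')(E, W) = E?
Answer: 238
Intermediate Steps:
X = 0 (X = Mul(Rational(1, 6), Mul(0, 4)) = Mul(Rational(1, 6), 0) = 0)
x = 8
Function('Q')(b, j) = 5 (Function('Q')(b, j) = Add(Mul(0, Pow(-4, -1)), 5) = Add(Mul(0, Rational(-1, 4)), 5) = Add(0, 5) = 5)
Add(Function('k')(13, -7), Mul(Function('Q')(x, -12), 45)) = Add(13, Mul(5, 45)) = Add(13, 225) = 238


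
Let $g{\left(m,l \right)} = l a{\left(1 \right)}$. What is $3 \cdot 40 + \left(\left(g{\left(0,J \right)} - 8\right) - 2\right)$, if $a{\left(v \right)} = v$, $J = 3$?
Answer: $113$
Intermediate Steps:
$g{\left(m,l \right)} = l$ ($g{\left(m,l \right)} = l 1 = l$)
$3 \cdot 40 + \left(\left(g{\left(0,J \right)} - 8\right) - 2\right) = 3 \cdot 40 + \left(\left(3 - 8\right) - 2\right) = 120 - 7 = 113$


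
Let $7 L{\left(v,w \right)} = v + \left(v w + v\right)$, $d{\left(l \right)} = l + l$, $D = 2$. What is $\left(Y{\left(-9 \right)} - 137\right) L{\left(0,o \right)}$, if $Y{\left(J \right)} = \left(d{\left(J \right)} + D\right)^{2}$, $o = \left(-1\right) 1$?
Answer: $0$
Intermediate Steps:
$o = -1$
$d{\left(l \right)} = 2 l$
$Y{\left(J \right)} = \left(2 + 2 J\right)^{2}$ ($Y{\left(J \right)} = \left(2 J + 2\right)^{2} = \left(2 + 2 J\right)^{2}$)
$L{\left(v,w \right)} = \frac{2 v}{7} + \frac{v w}{7}$ ($L{\left(v,w \right)} = \frac{v + \left(v w + v\right)}{7} = \frac{v + \left(v + v w\right)}{7} = \frac{2 v + v w}{7} = \frac{2 v}{7} + \frac{v w}{7}$)
$\left(Y{\left(-9 \right)} - 137\right) L{\left(0,o \right)} = \left(4 \left(1 - 9\right)^{2} - 137\right) \frac{1}{7} \cdot 0 \left(2 - 1\right) = \left(4 \left(-8\right)^{2} - 137\right) \frac{1}{7} \cdot 0 \cdot 1 = \left(4 \cdot 64 - 137\right) 0 = \left(256 - 137\right) 0 = 119 \cdot 0 = 0$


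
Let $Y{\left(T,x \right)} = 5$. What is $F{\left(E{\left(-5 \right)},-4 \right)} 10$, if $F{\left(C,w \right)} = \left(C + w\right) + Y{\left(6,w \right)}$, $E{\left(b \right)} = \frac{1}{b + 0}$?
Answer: $8$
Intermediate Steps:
$E{\left(b \right)} = \frac{1}{b}$
$F{\left(C,w \right)} = 5 + C + w$ ($F{\left(C,w \right)} = \left(C + w\right) + 5 = 5 + C + w$)
$F{\left(E{\left(-5 \right)},-4 \right)} 10 = \left(5 + \frac{1}{-5} - 4\right) 10 = \left(5 - \frac{1}{5} - 4\right) 10 = \frac{4}{5} \cdot 10 = 8$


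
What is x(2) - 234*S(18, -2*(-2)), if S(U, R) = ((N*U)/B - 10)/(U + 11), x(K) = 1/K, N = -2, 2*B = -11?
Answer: 18103/638 ≈ 28.375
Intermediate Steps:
B = -11/2 (B = (½)*(-11) = -11/2 ≈ -5.5000)
S(U, R) = (-10 + 4*U/11)/(11 + U) (S(U, R) = ((-2*U)/(-11/2) - 10)/(U + 11) = (-2*U*(-2/11) - 10)/(11 + U) = (4*U/11 - 10)/(11 + U) = (-10 + 4*U/11)/(11 + U))
x(2) - 234*S(18, -2*(-2)) = 1/2 - 468*(-55 + 2*18)/(11*(11 + 18)) = ½ - 468*(-55 + 36)/(11*29) = ½ - 468*(-19)/(11*29) = ½ - 234*(-38/319) = ½ + 8892/319 = 18103/638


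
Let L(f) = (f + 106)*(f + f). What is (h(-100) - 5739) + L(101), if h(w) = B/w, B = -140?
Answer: 180382/5 ≈ 36076.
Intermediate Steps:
h(w) = -140/w
L(f) = 2*f*(106 + f) (L(f) = (106 + f)*(2*f) = 2*f*(106 + f))
(h(-100) - 5739) + L(101) = (-140/(-100) - 5739) + 2*101*(106 + 101) = (-140*(-1/100) - 5739) + 2*101*207 = (7/5 - 5739) + 41814 = -28688/5 + 41814 = 180382/5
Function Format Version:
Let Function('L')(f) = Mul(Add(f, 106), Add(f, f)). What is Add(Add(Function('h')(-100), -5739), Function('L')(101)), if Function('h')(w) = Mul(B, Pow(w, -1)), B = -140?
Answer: Rational(180382, 5) ≈ 36076.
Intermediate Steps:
Function('h')(w) = Mul(-140, Pow(w, -1))
Function('L')(f) = Mul(2, f, Add(106, f)) (Function('L')(f) = Mul(Add(106, f), Mul(2, f)) = Mul(2, f, Add(106, f)))
Add(Add(Function('h')(-100), -5739), Function('L')(101)) = Add(Add(Mul(-140, Pow(-100, -1)), -5739), Mul(2, 101, Add(106, 101))) = Add(Add(Mul(-140, Rational(-1, 100)), -5739), Mul(2, 101, 207)) = Add(Add(Rational(7, 5), -5739), 41814) = Add(Rational(-28688, 5), 41814) = Rational(180382, 5)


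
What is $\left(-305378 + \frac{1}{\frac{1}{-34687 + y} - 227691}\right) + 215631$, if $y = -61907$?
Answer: $- \frac{1973858224179479}{21993584455} \approx -89747.0$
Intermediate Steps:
$\left(-305378 + \frac{1}{\frac{1}{-34687 + y} - 227691}\right) + 215631 = \left(-305378 + \frac{1}{\frac{1}{-34687 - 61907} - 227691}\right) + 215631 = \left(-305378 + \frac{1}{\frac{1}{-96594} - 227691}\right) + 215631 = \left(-305378 + \frac{1}{- \frac{1}{96594} - 227691}\right) + 215631 = \left(-305378 + \frac{1}{- \frac{21993584455}{96594}}\right) + 215631 = \left(-305378 - \frac{96594}{21993584455}\right) + 215631 = - \frac{6716356833795584}{21993584455} + 215631 = - \frac{1973858224179479}{21993584455}$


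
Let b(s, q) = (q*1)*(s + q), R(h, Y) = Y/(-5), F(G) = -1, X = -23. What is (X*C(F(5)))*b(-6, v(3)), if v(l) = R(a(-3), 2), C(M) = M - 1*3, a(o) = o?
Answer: 5888/25 ≈ 235.52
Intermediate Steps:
R(h, Y) = -Y/5 (R(h, Y) = Y*(-⅕) = -Y/5)
C(M) = -3 + M (C(M) = M - 3 = -3 + M)
v(l) = -⅖ (v(l) = -⅕*2 = -⅖)
b(s, q) = q*(q + s)
(X*C(F(5)))*b(-6, v(3)) = (-23*(-3 - 1))*(-2*(-⅖ - 6)/5) = (-23*(-4))*(-⅖*(-32/5)) = 92*(64/25) = 5888/25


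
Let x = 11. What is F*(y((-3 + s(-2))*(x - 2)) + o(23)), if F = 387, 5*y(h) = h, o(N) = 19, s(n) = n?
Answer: 3870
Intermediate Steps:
y(h) = h/5
F*(y((-3 + s(-2))*(x - 2)) + o(23)) = 387*(((-3 - 2)*(11 - 2))/5 + 19) = 387*((-5*9)/5 + 19) = 387*((⅕)*(-45) + 19) = 387*(-9 + 19) = 387*10 = 3870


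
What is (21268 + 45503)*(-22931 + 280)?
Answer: -1512429921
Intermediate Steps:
(21268 + 45503)*(-22931 + 280) = 66771*(-22651) = -1512429921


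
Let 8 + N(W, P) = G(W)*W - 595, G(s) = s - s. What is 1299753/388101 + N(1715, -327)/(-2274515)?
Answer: 140787700938/42035311715 ≈ 3.3493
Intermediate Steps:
G(s) = 0
N(W, P) = -603 (N(W, P) = -8 + (0*W - 595) = -8 + (0 - 595) = -8 - 595 = -603)
1299753/388101 + N(1715, -327)/(-2274515) = 1299753/388101 - 603/(-2274515) = 1299753*(1/388101) - 603*(-1/2274515) = 61893/18481 + 603/2274515 = 140787700938/42035311715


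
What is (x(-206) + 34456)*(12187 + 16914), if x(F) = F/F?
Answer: 1002733157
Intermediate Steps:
x(F) = 1
(x(-206) + 34456)*(12187 + 16914) = (1 + 34456)*(12187 + 16914) = 34457*29101 = 1002733157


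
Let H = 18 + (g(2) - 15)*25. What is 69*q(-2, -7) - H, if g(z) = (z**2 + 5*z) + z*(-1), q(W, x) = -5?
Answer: -288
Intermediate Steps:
g(z) = z**2 + 4*z (g(z) = (z**2 + 5*z) - z = z**2 + 4*z)
H = -57 (H = 18 + (2*(4 + 2) - 15)*25 = 18 + (2*6 - 15)*25 = 18 + (12 - 15)*25 = 18 - 3*25 = 18 - 75 = -57)
69*q(-2, -7) - H = 69*(-5) - 1*(-57) = -345 + 57 = -288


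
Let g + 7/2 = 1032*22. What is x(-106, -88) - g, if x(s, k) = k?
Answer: -45577/2 ≈ -22789.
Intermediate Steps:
g = 45401/2 (g = -7/2 + 1032*22 = -7/2 + 22704 = 45401/2 ≈ 22701.)
x(-106, -88) - g = -88 - 1*45401/2 = -88 - 45401/2 = -45577/2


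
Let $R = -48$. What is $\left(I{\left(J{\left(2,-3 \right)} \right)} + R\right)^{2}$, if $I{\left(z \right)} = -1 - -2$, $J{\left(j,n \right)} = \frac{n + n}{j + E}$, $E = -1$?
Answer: $2209$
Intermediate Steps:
$J{\left(j,n \right)} = \frac{2 n}{-1 + j}$ ($J{\left(j,n \right)} = \frac{n + n}{j - 1} = \frac{2 n}{-1 + j}$)
$I{\left(z \right)} = 1$ ($I{\left(z \right)} = -1 + 2 = 1$)
$\left(I{\left(J{\left(2,-3 \right)} \right)} + R\right)^{2} = \left(1 - 48\right)^{2} = \left(-47\right)^{2} = 2209$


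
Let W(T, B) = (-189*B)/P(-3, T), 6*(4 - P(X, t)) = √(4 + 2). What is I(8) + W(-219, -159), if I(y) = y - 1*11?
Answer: 720939/95 + 30051*√6/95 ≈ 8363.7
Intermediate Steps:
I(y) = -11 + y (I(y) = y - 11 = -11 + y)
P(X, t) = 4 - √6/6 (P(X, t) = 4 - √(4 + 2)/6 = 4 - √6/6)
W(T, B) = -189*B/(4 - √6/6) (W(T, B) = (-189*B)/(4 - √6/6) = -189*B/(4 - √6/6))
I(8) + W(-219, -159) = (-11 + 8) + (-4536/95*(-159) - 189/95*(-159)*√6) = -3 + (721224/95 + 30051*√6/95) = 720939/95 + 30051*√6/95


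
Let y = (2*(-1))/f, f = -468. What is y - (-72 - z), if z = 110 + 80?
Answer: 61309/234 ≈ 262.00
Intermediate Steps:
y = 1/234 (y = (2*(-1))/(-468) = -2*(-1/468) = 1/234 ≈ 0.0042735)
z = 190
y - (-72 - z) = 1/234 - (-72 - 1*190) = 1/234 - (-72 - 190) = 1/234 - 1*(-262) = 1/234 + 262 = 61309/234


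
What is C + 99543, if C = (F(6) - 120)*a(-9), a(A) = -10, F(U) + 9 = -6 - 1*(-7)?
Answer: 100823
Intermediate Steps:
F(U) = -8 (F(U) = -9 + (-6 - 1*(-7)) = -9 + (-6 + 7) = -9 + 1 = -8)
C = 1280 (C = (-8 - 120)*(-10) = -128*(-10) = 1280)
C + 99543 = 1280 + 99543 = 100823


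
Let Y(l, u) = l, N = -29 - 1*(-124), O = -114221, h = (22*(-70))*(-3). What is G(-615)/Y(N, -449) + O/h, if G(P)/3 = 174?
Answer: -1687871/87780 ≈ -19.228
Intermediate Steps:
G(P) = 522 (G(P) = 3*174 = 522)
h = 4620 (h = -1540*(-3) = 4620)
N = 95 (N = -29 + 124 = 95)
G(-615)/Y(N, -449) + O/h = 522/95 - 114221/4620 = -1687871/87780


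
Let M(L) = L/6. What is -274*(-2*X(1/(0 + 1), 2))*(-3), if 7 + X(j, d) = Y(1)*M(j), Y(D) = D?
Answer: 11234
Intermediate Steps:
M(L) = L/6 (M(L) = L*(⅙) = L/6)
X(j, d) = -7 + j/6 (X(j, d) = -7 + 1*(j/6) = -7 + j/6)
-274*(-2*X(1/(0 + 1), 2))*(-3) = -274*(-2*(-7 + 1/(6*(0 + 1))))*(-3) = -274*(-2*(-7 + (⅙)/1))*(-3) = -274*(-2*(-7 + (⅙)*1))*(-3) = -274*(-2*(-7 + ⅙))*(-3) = -274*(-2*(-41/6))*(-3) = -11234*(-3)/3 = -274*(-41) = 11234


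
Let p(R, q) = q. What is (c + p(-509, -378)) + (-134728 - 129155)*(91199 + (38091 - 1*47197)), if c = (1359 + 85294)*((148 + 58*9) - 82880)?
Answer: -28786690627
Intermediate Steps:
c = -7123743130 (c = 86653*((148 + 522) - 82880) = 86653*(670 - 82880) = 86653*(-82210) = -7123743130)
(c + p(-509, -378)) + (-134728 - 129155)*(91199 + (38091 - 1*47197)) = (-7123743130 - 378) + (-134728 - 129155)*(91199 + (38091 - 1*47197)) = -7123743508 - 263883*(91199 + (38091 - 47197)) = -7123743508 - 263883*(91199 - 9106) = -7123743508 - 263883*82093 = -7123743508 - 21662947119 = -28786690627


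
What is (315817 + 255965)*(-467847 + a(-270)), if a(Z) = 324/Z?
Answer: -1337535897462/5 ≈ -2.6751e+11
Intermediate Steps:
(315817 + 255965)*(-467847 + a(-270)) = (315817 + 255965)*(-467847 + 324/(-270)) = 571782*(-467847 + 324*(-1/270)) = 571782*(-467847 - 6/5) = 571782*(-2339241/5) = -1337535897462/5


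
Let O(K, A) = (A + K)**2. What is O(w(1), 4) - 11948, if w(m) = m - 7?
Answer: -11944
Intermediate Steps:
w(m) = -7 + m
O(w(1), 4) - 11948 = (4 + (-7 + 1))**2 - 11948 = (4 - 6)**2 - 11948 = (-2)**2 - 11948 = 4 - 11948 = -11944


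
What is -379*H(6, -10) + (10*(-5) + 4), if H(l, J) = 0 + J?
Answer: 3744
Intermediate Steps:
H(l, J) = J
-379*H(6, -10) + (10*(-5) + 4) = -379*(-10) + (10*(-5) + 4) = 3790 + (-50 + 4) = 3790 - 46 = 3744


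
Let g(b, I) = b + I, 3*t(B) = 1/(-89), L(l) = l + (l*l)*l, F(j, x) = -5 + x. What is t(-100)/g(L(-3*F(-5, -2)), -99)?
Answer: -1/2451861 ≈ -4.0785e-7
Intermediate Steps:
L(l) = l + l**3 (L(l) = l + l**2*l = l + l**3)
t(B) = -1/267 (t(B) = (1/3)/(-89) = (1/3)*(-1/89) = -1/267)
g(b, I) = I + b
t(-100)/g(L(-3*F(-5, -2)), -99) = -1/(267*(-99 + (-3*(-5 - 2) + (-3*(-5 - 2))**3))) = -1/(267*(-99 + (-3*(-7) + (-3*(-7))**3))) = -1/(267*(-99 + (21 + 21**3))) = -1/(267*(-99 + (21 + 9261))) = -1/(267*(-99 + 9282)) = -1/267/9183 = -1/267*1/9183 = -1/2451861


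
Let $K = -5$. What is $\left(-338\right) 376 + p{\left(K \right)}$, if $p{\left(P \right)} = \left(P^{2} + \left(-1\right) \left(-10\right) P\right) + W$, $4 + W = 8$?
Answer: $-127109$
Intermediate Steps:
$W = 4$ ($W = -4 + 8 = 4$)
$p{\left(P \right)} = 4 + P^{2} + 10 P$ ($p{\left(P \right)} = \left(P^{2} + \left(-1\right) \left(-10\right) P\right) + 4 = \left(P^{2} + 10 P\right) + 4 = 4 + P^{2} + 10 P$)
$\left(-338\right) 376 + p{\left(K \right)} = \left(-338\right) 376 + \left(4 + \left(-5\right)^{2} + 10 \left(-5\right)\right) = -127088 + \left(4 + 25 - 50\right) = -127088 - 21 = -127109$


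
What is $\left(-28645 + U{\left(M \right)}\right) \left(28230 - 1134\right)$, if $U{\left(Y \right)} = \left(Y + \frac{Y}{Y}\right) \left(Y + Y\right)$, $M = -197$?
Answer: $1316296584$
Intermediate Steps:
$U{\left(Y \right)} = 2 Y \left(1 + Y\right)$ ($U{\left(Y \right)} = \left(Y + 1\right) 2 Y = \left(1 + Y\right) 2 Y = 2 Y \left(1 + Y\right)$)
$\left(-28645 + U{\left(M \right)}\right) \left(28230 - 1134\right) = \left(-28645 + 2 \left(-197\right) \left(1 - 197\right)\right) \left(28230 - 1134\right) = \left(-28645 + 2 \left(-197\right) \left(-196\right)\right) 27096 = \left(-28645 + 77224\right) 27096 = 48579 \cdot 27096 = 1316296584$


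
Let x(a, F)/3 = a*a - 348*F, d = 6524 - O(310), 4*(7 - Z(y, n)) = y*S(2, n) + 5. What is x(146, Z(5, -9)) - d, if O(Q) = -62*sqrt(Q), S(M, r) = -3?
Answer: 47506 - 62*sqrt(310) ≈ 46414.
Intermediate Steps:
Z(y, n) = 23/4 + 3*y/4 (Z(y, n) = 7 - (y*(-3) + 5)/4 = 7 - (-3*y + 5)/4 = 7 - (5 - 3*y)/4 = 7 + (-5/4 + 3*y/4) = 23/4 + 3*y/4)
d = 6524 + 62*sqrt(310) (d = 6524 - (-62)*sqrt(310) = 6524 + 62*sqrt(310) ≈ 7615.6)
x(a, F) = -1044*F + 3*a**2 (x(a, F) = 3*(a*a - 348*F) = 3*(a**2 - 348*F) = -1044*F + 3*a**2)
x(146, Z(5, -9)) - d = (-1044*(23/4 + (3/4)*5) + 3*146**2) - (6524 + 62*sqrt(310)) = (-1044*(23/4 + 15/4) + 3*21316) + (-6524 - 62*sqrt(310)) = (-1044*19/2 + 63948) + (-6524 - 62*sqrt(310)) = (-9918 + 63948) + (-6524 - 62*sqrt(310)) = 54030 + (-6524 - 62*sqrt(310)) = 47506 - 62*sqrt(310)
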